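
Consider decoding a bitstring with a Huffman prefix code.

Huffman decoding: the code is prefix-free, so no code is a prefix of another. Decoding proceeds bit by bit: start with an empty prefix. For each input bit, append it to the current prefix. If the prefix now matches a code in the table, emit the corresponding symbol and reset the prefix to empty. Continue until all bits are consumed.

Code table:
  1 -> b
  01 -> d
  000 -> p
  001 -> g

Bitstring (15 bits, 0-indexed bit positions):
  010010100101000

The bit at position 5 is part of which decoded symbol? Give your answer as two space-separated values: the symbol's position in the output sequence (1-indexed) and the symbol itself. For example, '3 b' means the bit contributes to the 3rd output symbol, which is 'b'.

Bit 0: prefix='0' (no match yet)
Bit 1: prefix='01' -> emit 'd', reset
Bit 2: prefix='0' (no match yet)
Bit 3: prefix='00' (no match yet)
Bit 4: prefix='001' -> emit 'g', reset
Bit 5: prefix='0' (no match yet)
Bit 6: prefix='01' -> emit 'd', reset
Bit 7: prefix='0' (no match yet)
Bit 8: prefix='00' (no match yet)
Bit 9: prefix='001' -> emit 'g', reset

Answer: 3 d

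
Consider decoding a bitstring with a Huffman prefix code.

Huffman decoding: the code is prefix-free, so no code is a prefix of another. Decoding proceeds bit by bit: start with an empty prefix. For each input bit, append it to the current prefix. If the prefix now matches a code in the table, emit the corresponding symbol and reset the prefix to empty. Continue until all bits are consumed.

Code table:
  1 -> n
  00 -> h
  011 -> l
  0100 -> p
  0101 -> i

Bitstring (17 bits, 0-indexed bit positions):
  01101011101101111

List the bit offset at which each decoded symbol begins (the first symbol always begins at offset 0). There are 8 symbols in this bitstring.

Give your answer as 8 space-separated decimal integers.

Answer: 0 3 7 8 9 12 15 16

Derivation:
Bit 0: prefix='0' (no match yet)
Bit 1: prefix='01' (no match yet)
Bit 2: prefix='011' -> emit 'l', reset
Bit 3: prefix='0' (no match yet)
Bit 4: prefix='01' (no match yet)
Bit 5: prefix='010' (no match yet)
Bit 6: prefix='0101' -> emit 'i', reset
Bit 7: prefix='1' -> emit 'n', reset
Bit 8: prefix='1' -> emit 'n', reset
Bit 9: prefix='0' (no match yet)
Bit 10: prefix='01' (no match yet)
Bit 11: prefix='011' -> emit 'l', reset
Bit 12: prefix='0' (no match yet)
Bit 13: prefix='01' (no match yet)
Bit 14: prefix='011' -> emit 'l', reset
Bit 15: prefix='1' -> emit 'n', reset
Bit 16: prefix='1' -> emit 'n', reset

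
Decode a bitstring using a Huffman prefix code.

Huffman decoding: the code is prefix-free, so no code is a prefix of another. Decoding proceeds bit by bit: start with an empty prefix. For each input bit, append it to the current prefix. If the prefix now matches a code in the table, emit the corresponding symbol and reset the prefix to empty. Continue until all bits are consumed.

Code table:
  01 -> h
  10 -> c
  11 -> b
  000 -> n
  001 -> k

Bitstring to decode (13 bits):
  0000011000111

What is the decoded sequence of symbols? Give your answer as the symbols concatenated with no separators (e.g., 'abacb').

Bit 0: prefix='0' (no match yet)
Bit 1: prefix='00' (no match yet)
Bit 2: prefix='000' -> emit 'n', reset
Bit 3: prefix='0' (no match yet)
Bit 4: prefix='00' (no match yet)
Bit 5: prefix='001' -> emit 'k', reset
Bit 6: prefix='1' (no match yet)
Bit 7: prefix='10' -> emit 'c', reset
Bit 8: prefix='0' (no match yet)
Bit 9: prefix='00' (no match yet)
Bit 10: prefix='001' -> emit 'k', reset
Bit 11: prefix='1' (no match yet)
Bit 12: prefix='11' -> emit 'b', reset

Answer: nkckb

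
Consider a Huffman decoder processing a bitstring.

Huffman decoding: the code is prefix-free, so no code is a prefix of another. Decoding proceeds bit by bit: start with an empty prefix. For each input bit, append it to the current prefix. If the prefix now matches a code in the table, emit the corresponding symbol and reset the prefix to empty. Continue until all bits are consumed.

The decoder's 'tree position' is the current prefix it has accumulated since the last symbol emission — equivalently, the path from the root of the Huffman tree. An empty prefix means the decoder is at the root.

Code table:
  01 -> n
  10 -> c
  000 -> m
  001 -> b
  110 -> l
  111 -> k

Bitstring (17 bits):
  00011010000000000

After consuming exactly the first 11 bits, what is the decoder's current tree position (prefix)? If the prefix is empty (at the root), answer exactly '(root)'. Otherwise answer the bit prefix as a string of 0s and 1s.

Bit 0: prefix='0' (no match yet)
Bit 1: prefix='00' (no match yet)
Bit 2: prefix='000' -> emit 'm', reset
Bit 3: prefix='1' (no match yet)
Bit 4: prefix='11' (no match yet)
Bit 5: prefix='110' -> emit 'l', reset
Bit 6: prefix='1' (no match yet)
Bit 7: prefix='10' -> emit 'c', reset
Bit 8: prefix='0' (no match yet)
Bit 9: prefix='00' (no match yet)
Bit 10: prefix='000' -> emit 'm', reset

Answer: (root)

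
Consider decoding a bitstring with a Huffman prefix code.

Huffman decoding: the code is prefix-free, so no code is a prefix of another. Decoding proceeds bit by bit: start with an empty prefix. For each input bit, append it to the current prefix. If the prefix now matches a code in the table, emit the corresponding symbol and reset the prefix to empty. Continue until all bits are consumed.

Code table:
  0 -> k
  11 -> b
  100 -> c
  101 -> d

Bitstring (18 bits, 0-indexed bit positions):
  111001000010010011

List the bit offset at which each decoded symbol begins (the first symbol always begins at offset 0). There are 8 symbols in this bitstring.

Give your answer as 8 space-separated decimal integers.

Answer: 0 2 5 8 9 10 13 16

Derivation:
Bit 0: prefix='1' (no match yet)
Bit 1: prefix='11' -> emit 'b', reset
Bit 2: prefix='1' (no match yet)
Bit 3: prefix='10' (no match yet)
Bit 4: prefix='100' -> emit 'c', reset
Bit 5: prefix='1' (no match yet)
Bit 6: prefix='10' (no match yet)
Bit 7: prefix='100' -> emit 'c', reset
Bit 8: prefix='0' -> emit 'k', reset
Bit 9: prefix='0' -> emit 'k', reset
Bit 10: prefix='1' (no match yet)
Bit 11: prefix='10' (no match yet)
Bit 12: prefix='100' -> emit 'c', reset
Bit 13: prefix='1' (no match yet)
Bit 14: prefix='10' (no match yet)
Bit 15: prefix='100' -> emit 'c', reset
Bit 16: prefix='1' (no match yet)
Bit 17: prefix='11' -> emit 'b', reset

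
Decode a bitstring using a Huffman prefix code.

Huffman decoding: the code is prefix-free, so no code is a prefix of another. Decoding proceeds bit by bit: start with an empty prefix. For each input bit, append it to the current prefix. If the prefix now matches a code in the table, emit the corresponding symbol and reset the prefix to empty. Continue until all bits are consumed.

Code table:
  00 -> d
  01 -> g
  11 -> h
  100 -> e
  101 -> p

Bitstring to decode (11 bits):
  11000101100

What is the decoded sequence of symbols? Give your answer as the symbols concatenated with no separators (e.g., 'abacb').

Bit 0: prefix='1' (no match yet)
Bit 1: prefix='11' -> emit 'h', reset
Bit 2: prefix='0' (no match yet)
Bit 3: prefix='00' -> emit 'd', reset
Bit 4: prefix='0' (no match yet)
Bit 5: prefix='01' -> emit 'g', reset
Bit 6: prefix='0' (no match yet)
Bit 7: prefix='01' -> emit 'g', reset
Bit 8: prefix='1' (no match yet)
Bit 9: prefix='10' (no match yet)
Bit 10: prefix='100' -> emit 'e', reset

Answer: hdgge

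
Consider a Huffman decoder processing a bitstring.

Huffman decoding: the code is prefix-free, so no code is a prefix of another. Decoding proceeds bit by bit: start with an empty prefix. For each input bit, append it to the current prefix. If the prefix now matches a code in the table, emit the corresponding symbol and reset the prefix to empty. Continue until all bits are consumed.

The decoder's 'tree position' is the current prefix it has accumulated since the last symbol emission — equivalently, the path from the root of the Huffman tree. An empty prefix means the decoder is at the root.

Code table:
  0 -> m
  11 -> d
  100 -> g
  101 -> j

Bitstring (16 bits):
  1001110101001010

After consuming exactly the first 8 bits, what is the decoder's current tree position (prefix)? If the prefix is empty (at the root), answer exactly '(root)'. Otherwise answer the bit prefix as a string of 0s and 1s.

Bit 0: prefix='1' (no match yet)
Bit 1: prefix='10' (no match yet)
Bit 2: prefix='100' -> emit 'g', reset
Bit 3: prefix='1' (no match yet)
Bit 4: prefix='11' -> emit 'd', reset
Bit 5: prefix='1' (no match yet)
Bit 6: prefix='10' (no match yet)
Bit 7: prefix='101' -> emit 'j', reset

Answer: (root)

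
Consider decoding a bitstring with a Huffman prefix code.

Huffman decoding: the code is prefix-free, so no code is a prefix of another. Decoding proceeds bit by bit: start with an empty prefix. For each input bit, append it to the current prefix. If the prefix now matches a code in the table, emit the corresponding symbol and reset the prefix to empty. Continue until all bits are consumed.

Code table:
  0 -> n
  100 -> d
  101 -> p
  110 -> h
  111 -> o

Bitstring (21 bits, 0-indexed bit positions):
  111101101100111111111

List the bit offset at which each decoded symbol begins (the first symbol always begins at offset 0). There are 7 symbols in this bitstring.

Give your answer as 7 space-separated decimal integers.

Bit 0: prefix='1' (no match yet)
Bit 1: prefix='11' (no match yet)
Bit 2: prefix='111' -> emit 'o', reset
Bit 3: prefix='1' (no match yet)
Bit 4: prefix='10' (no match yet)
Bit 5: prefix='101' -> emit 'p', reset
Bit 6: prefix='1' (no match yet)
Bit 7: prefix='10' (no match yet)
Bit 8: prefix='101' -> emit 'p', reset
Bit 9: prefix='1' (no match yet)
Bit 10: prefix='10' (no match yet)
Bit 11: prefix='100' -> emit 'd', reset
Bit 12: prefix='1' (no match yet)
Bit 13: prefix='11' (no match yet)
Bit 14: prefix='111' -> emit 'o', reset
Bit 15: prefix='1' (no match yet)
Bit 16: prefix='11' (no match yet)
Bit 17: prefix='111' -> emit 'o', reset
Bit 18: prefix='1' (no match yet)
Bit 19: prefix='11' (no match yet)
Bit 20: prefix='111' -> emit 'o', reset

Answer: 0 3 6 9 12 15 18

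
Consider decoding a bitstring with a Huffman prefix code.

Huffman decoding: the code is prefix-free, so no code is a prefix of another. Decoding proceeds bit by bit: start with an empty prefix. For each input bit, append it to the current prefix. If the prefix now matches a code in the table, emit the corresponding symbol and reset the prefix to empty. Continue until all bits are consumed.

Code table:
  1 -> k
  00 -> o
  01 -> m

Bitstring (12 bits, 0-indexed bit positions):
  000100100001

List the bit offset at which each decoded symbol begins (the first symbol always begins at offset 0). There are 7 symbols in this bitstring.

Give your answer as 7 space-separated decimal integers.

Answer: 0 2 4 6 7 9 11

Derivation:
Bit 0: prefix='0' (no match yet)
Bit 1: prefix='00' -> emit 'o', reset
Bit 2: prefix='0' (no match yet)
Bit 3: prefix='01' -> emit 'm', reset
Bit 4: prefix='0' (no match yet)
Bit 5: prefix='00' -> emit 'o', reset
Bit 6: prefix='1' -> emit 'k', reset
Bit 7: prefix='0' (no match yet)
Bit 8: prefix='00' -> emit 'o', reset
Bit 9: prefix='0' (no match yet)
Bit 10: prefix='00' -> emit 'o', reset
Bit 11: prefix='1' -> emit 'k', reset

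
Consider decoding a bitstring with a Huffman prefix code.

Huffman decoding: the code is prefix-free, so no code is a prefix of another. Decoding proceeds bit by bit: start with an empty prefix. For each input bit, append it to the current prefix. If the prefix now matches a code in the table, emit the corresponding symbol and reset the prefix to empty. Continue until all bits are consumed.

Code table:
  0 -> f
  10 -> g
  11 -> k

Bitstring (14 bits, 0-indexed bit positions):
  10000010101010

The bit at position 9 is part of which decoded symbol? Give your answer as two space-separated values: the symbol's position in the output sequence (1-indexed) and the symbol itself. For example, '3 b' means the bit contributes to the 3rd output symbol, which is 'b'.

Answer: 7 g

Derivation:
Bit 0: prefix='1' (no match yet)
Bit 1: prefix='10' -> emit 'g', reset
Bit 2: prefix='0' -> emit 'f', reset
Bit 3: prefix='0' -> emit 'f', reset
Bit 4: prefix='0' -> emit 'f', reset
Bit 5: prefix='0' -> emit 'f', reset
Bit 6: prefix='1' (no match yet)
Bit 7: prefix='10' -> emit 'g', reset
Bit 8: prefix='1' (no match yet)
Bit 9: prefix='10' -> emit 'g', reset
Bit 10: prefix='1' (no match yet)
Bit 11: prefix='10' -> emit 'g', reset
Bit 12: prefix='1' (no match yet)
Bit 13: prefix='10' -> emit 'g', reset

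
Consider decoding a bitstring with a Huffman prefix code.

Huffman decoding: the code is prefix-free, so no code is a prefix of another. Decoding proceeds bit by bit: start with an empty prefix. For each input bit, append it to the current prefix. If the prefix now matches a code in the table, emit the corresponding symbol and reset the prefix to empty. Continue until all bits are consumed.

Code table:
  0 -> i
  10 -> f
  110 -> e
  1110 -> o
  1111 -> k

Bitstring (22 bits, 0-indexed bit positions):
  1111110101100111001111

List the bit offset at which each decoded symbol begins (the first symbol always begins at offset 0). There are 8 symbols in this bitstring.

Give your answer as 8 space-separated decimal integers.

Answer: 0 4 7 9 12 13 17 18

Derivation:
Bit 0: prefix='1' (no match yet)
Bit 1: prefix='11' (no match yet)
Bit 2: prefix='111' (no match yet)
Bit 3: prefix='1111' -> emit 'k', reset
Bit 4: prefix='1' (no match yet)
Bit 5: prefix='11' (no match yet)
Bit 6: prefix='110' -> emit 'e', reset
Bit 7: prefix='1' (no match yet)
Bit 8: prefix='10' -> emit 'f', reset
Bit 9: prefix='1' (no match yet)
Bit 10: prefix='11' (no match yet)
Bit 11: prefix='110' -> emit 'e', reset
Bit 12: prefix='0' -> emit 'i', reset
Bit 13: prefix='1' (no match yet)
Bit 14: prefix='11' (no match yet)
Bit 15: prefix='111' (no match yet)
Bit 16: prefix='1110' -> emit 'o', reset
Bit 17: prefix='0' -> emit 'i', reset
Bit 18: prefix='1' (no match yet)
Bit 19: prefix='11' (no match yet)
Bit 20: prefix='111' (no match yet)
Bit 21: prefix='1111' -> emit 'k', reset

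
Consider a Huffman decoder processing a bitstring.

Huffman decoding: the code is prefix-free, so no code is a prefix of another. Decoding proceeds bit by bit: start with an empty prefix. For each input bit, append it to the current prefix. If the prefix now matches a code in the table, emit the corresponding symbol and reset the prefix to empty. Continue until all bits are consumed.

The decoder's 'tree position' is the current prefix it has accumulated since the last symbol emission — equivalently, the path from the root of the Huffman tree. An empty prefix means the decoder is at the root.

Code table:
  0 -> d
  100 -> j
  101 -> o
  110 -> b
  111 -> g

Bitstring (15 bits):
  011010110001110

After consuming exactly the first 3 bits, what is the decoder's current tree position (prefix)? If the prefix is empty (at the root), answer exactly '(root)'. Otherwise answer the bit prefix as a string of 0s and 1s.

Answer: 11

Derivation:
Bit 0: prefix='0' -> emit 'd', reset
Bit 1: prefix='1' (no match yet)
Bit 2: prefix='11' (no match yet)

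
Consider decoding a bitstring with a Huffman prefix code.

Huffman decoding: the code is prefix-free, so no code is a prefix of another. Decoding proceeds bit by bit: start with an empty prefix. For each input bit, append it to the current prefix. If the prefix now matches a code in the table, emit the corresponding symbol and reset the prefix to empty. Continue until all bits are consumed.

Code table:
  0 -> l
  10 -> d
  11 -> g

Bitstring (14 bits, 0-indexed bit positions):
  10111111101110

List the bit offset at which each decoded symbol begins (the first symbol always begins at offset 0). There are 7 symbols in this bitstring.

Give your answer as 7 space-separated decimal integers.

Bit 0: prefix='1' (no match yet)
Bit 1: prefix='10' -> emit 'd', reset
Bit 2: prefix='1' (no match yet)
Bit 3: prefix='11' -> emit 'g', reset
Bit 4: prefix='1' (no match yet)
Bit 5: prefix='11' -> emit 'g', reset
Bit 6: prefix='1' (no match yet)
Bit 7: prefix='11' -> emit 'g', reset
Bit 8: prefix='1' (no match yet)
Bit 9: prefix='10' -> emit 'd', reset
Bit 10: prefix='1' (no match yet)
Bit 11: prefix='11' -> emit 'g', reset
Bit 12: prefix='1' (no match yet)
Bit 13: prefix='10' -> emit 'd', reset

Answer: 0 2 4 6 8 10 12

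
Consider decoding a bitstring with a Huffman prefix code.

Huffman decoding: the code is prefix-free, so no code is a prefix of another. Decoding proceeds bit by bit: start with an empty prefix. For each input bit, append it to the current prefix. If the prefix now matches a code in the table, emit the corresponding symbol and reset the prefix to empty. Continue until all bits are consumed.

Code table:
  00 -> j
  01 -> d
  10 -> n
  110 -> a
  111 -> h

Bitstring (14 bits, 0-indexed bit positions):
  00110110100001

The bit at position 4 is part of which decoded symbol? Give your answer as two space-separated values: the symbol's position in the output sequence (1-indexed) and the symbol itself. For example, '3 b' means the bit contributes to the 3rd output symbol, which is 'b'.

Answer: 2 a

Derivation:
Bit 0: prefix='0' (no match yet)
Bit 1: prefix='00' -> emit 'j', reset
Bit 2: prefix='1' (no match yet)
Bit 3: prefix='11' (no match yet)
Bit 4: prefix='110' -> emit 'a', reset
Bit 5: prefix='1' (no match yet)
Bit 6: prefix='11' (no match yet)
Bit 7: prefix='110' -> emit 'a', reset
Bit 8: prefix='1' (no match yet)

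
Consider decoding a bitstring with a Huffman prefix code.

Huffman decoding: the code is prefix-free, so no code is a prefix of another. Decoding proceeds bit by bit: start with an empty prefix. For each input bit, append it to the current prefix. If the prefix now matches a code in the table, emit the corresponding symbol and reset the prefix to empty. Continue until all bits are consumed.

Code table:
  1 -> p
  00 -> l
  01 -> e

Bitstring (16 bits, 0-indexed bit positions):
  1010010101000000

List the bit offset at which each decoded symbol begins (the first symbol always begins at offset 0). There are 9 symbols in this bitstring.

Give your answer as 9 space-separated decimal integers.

Answer: 0 1 3 5 6 8 10 12 14

Derivation:
Bit 0: prefix='1' -> emit 'p', reset
Bit 1: prefix='0' (no match yet)
Bit 2: prefix='01' -> emit 'e', reset
Bit 3: prefix='0' (no match yet)
Bit 4: prefix='00' -> emit 'l', reset
Bit 5: prefix='1' -> emit 'p', reset
Bit 6: prefix='0' (no match yet)
Bit 7: prefix='01' -> emit 'e', reset
Bit 8: prefix='0' (no match yet)
Bit 9: prefix='01' -> emit 'e', reset
Bit 10: prefix='0' (no match yet)
Bit 11: prefix='00' -> emit 'l', reset
Bit 12: prefix='0' (no match yet)
Bit 13: prefix='00' -> emit 'l', reset
Bit 14: prefix='0' (no match yet)
Bit 15: prefix='00' -> emit 'l', reset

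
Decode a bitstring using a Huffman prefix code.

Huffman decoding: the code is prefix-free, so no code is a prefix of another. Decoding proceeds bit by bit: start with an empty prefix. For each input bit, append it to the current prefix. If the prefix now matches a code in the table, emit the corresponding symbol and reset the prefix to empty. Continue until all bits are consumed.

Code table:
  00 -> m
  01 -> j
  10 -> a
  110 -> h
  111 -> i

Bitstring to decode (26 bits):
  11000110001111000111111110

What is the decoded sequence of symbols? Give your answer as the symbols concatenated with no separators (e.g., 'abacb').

Bit 0: prefix='1' (no match yet)
Bit 1: prefix='11' (no match yet)
Bit 2: prefix='110' -> emit 'h', reset
Bit 3: prefix='0' (no match yet)
Bit 4: prefix='00' -> emit 'm', reset
Bit 5: prefix='1' (no match yet)
Bit 6: prefix='11' (no match yet)
Bit 7: prefix='110' -> emit 'h', reset
Bit 8: prefix='0' (no match yet)
Bit 9: prefix='00' -> emit 'm', reset
Bit 10: prefix='1' (no match yet)
Bit 11: prefix='11' (no match yet)
Bit 12: prefix='111' -> emit 'i', reset
Bit 13: prefix='1' (no match yet)
Bit 14: prefix='10' -> emit 'a', reset
Bit 15: prefix='0' (no match yet)
Bit 16: prefix='00' -> emit 'm', reset
Bit 17: prefix='1' (no match yet)
Bit 18: prefix='11' (no match yet)
Bit 19: prefix='111' -> emit 'i', reset
Bit 20: prefix='1' (no match yet)
Bit 21: prefix='11' (no match yet)
Bit 22: prefix='111' -> emit 'i', reset
Bit 23: prefix='1' (no match yet)
Bit 24: prefix='11' (no match yet)
Bit 25: prefix='110' -> emit 'h', reset

Answer: hmhmiamiih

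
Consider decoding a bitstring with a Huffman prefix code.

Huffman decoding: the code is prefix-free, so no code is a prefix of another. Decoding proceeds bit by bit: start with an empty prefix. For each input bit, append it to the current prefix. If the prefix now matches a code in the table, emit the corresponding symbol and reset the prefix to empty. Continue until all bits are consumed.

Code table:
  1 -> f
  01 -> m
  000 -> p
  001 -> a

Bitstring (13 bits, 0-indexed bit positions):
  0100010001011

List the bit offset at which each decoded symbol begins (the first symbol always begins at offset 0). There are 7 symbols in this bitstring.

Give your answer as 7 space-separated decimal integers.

Answer: 0 2 5 6 9 10 12

Derivation:
Bit 0: prefix='0' (no match yet)
Bit 1: prefix='01' -> emit 'm', reset
Bit 2: prefix='0' (no match yet)
Bit 3: prefix='00' (no match yet)
Bit 4: prefix='000' -> emit 'p', reset
Bit 5: prefix='1' -> emit 'f', reset
Bit 6: prefix='0' (no match yet)
Bit 7: prefix='00' (no match yet)
Bit 8: prefix='000' -> emit 'p', reset
Bit 9: prefix='1' -> emit 'f', reset
Bit 10: prefix='0' (no match yet)
Bit 11: prefix='01' -> emit 'm', reset
Bit 12: prefix='1' -> emit 'f', reset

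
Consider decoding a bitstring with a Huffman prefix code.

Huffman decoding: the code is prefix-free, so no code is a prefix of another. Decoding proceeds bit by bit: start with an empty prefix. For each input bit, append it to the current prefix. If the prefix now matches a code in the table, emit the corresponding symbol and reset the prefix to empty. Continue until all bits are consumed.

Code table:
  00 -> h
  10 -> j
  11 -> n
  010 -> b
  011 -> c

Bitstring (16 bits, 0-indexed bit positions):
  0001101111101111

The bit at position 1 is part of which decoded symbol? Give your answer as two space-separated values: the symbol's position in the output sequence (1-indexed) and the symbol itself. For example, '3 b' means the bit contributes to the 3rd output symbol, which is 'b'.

Bit 0: prefix='0' (no match yet)
Bit 1: prefix='00' -> emit 'h', reset
Bit 2: prefix='0' (no match yet)
Bit 3: prefix='01' (no match yet)
Bit 4: prefix='011' -> emit 'c', reset
Bit 5: prefix='0' (no match yet)

Answer: 1 h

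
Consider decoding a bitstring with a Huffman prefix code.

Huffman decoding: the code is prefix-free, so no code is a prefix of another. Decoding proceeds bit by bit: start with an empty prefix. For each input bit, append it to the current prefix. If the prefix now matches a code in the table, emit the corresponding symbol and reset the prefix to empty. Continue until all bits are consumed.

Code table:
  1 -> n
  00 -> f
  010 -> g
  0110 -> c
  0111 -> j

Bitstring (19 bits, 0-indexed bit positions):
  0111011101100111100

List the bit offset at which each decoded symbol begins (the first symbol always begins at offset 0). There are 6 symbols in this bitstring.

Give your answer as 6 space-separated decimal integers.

Answer: 0 4 8 12 16 17

Derivation:
Bit 0: prefix='0' (no match yet)
Bit 1: prefix='01' (no match yet)
Bit 2: prefix='011' (no match yet)
Bit 3: prefix='0111' -> emit 'j', reset
Bit 4: prefix='0' (no match yet)
Bit 5: prefix='01' (no match yet)
Bit 6: prefix='011' (no match yet)
Bit 7: prefix='0111' -> emit 'j', reset
Bit 8: prefix='0' (no match yet)
Bit 9: prefix='01' (no match yet)
Bit 10: prefix='011' (no match yet)
Bit 11: prefix='0110' -> emit 'c', reset
Bit 12: prefix='0' (no match yet)
Bit 13: prefix='01' (no match yet)
Bit 14: prefix='011' (no match yet)
Bit 15: prefix='0111' -> emit 'j', reset
Bit 16: prefix='1' -> emit 'n', reset
Bit 17: prefix='0' (no match yet)
Bit 18: prefix='00' -> emit 'f', reset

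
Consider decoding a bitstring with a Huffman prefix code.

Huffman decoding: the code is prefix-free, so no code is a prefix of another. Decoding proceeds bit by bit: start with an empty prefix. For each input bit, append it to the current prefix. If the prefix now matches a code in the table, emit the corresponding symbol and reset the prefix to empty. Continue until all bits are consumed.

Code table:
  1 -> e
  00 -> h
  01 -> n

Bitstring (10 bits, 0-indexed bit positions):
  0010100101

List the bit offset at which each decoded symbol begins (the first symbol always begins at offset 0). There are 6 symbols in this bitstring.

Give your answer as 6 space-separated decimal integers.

Answer: 0 2 3 5 7 8

Derivation:
Bit 0: prefix='0' (no match yet)
Bit 1: prefix='00' -> emit 'h', reset
Bit 2: prefix='1' -> emit 'e', reset
Bit 3: prefix='0' (no match yet)
Bit 4: prefix='01' -> emit 'n', reset
Bit 5: prefix='0' (no match yet)
Bit 6: prefix='00' -> emit 'h', reset
Bit 7: prefix='1' -> emit 'e', reset
Bit 8: prefix='0' (no match yet)
Bit 9: prefix='01' -> emit 'n', reset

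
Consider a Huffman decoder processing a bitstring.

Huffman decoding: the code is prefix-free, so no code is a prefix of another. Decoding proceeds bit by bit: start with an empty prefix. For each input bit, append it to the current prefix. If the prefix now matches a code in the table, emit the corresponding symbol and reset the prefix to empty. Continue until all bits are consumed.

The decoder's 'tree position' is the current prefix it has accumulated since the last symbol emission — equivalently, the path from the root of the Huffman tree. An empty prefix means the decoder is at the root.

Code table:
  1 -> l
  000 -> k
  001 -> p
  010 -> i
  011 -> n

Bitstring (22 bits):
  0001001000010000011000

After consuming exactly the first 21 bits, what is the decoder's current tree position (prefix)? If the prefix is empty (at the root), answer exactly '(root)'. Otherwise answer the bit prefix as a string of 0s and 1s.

Answer: 00

Derivation:
Bit 0: prefix='0' (no match yet)
Bit 1: prefix='00' (no match yet)
Bit 2: prefix='000' -> emit 'k', reset
Bit 3: prefix='1' -> emit 'l', reset
Bit 4: prefix='0' (no match yet)
Bit 5: prefix='00' (no match yet)
Bit 6: prefix='001' -> emit 'p', reset
Bit 7: prefix='0' (no match yet)
Bit 8: prefix='00' (no match yet)
Bit 9: prefix='000' -> emit 'k', reset
Bit 10: prefix='0' (no match yet)
Bit 11: prefix='01' (no match yet)
Bit 12: prefix='010' -> emit 'i', reset
Bit 13: prefix='0' (no match yet)
Bit 14: prefix='00' (no match yet)
Bit 15: prefix='000' -> emit 'k', reset
Bit 16: prefix='0' (no match yet)
Bit 17: prefix='01' (no match yet)
Bit 18: prefix='011' -> emit 'n', reset
Bit 19: prefix='0' (no match yet)
Bit 20: prefix='00' (no match yet)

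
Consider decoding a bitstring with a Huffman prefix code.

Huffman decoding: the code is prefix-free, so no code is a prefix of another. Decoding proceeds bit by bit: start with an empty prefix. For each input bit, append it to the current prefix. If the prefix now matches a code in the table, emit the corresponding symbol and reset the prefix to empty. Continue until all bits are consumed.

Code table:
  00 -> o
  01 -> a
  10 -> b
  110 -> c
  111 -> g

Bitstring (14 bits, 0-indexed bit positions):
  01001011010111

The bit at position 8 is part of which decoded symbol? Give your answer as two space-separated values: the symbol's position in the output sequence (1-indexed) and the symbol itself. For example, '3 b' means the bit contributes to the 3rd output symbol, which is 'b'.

Answer: 4 c

Derivation:
Bit 0: prefix='0' (no match yet)
Bit 1: prefix='01' -> emit 'a', reset
Bit 2: prefix='0' (no match yet)
Bit 3: prefix='00' -> emit 'o', reset
Bit 4: prefix='1' (no match yet)
Bit 5: prefix='10' -> emit 'b', reset
Bit 6: prefix='1' (no match yet)
Bit 7: prefix='11' (no match yet)
Bit 8: prefix='110' -> emit 'c', reset
Bit 9: prefix='1' (no match yet)
Bit 10: prefix='10' -> emit 'b', reset
Bit 11: prefix='1' (no match yet)
Bit 12: prefix='11' (no match yet)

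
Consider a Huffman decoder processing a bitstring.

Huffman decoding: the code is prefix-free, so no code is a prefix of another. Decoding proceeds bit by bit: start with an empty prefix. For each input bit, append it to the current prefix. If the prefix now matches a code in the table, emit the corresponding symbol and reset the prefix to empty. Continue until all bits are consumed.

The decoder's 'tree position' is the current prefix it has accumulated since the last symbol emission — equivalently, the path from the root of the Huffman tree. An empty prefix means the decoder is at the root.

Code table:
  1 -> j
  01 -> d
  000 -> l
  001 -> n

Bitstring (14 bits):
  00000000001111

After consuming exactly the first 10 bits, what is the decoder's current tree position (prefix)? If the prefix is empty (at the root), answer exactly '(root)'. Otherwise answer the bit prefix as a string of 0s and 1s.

Answer: 0

Derivation:
Bit 0: prefix='0' (no match yet)
Bit 1: prefix='00' (no match yet)
Bit 2: prefix='000' -> emit 'l', reset
Bit 3: prefix='0' (no match yet)
Bit 4: prefix='00' (no match yet)
Bit 5: prefix='000' -> emit 'l', reset
Bit 6: prefix='0' (no match yet)
Bit 7: prefix='00' (no match yet)
Bit 8: prefix='000' -> emit 'l', reset
Bit 9: prefix='0' (no match yet)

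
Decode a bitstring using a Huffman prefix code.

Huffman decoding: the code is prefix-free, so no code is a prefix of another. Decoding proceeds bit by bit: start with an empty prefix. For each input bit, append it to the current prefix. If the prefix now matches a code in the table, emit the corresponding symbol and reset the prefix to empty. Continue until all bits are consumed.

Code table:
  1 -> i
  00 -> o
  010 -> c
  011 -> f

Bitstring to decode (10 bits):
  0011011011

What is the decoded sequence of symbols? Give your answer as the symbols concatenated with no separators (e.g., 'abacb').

Bit 0: prefix='0' (no match yet)
Bit 1: prefix='00' -> emit 'o', reset
Bit 2: prefix='1' -> emit 'i', reset
Bit 3: prefix='1' -> emit 'i', reset
Bit 4: prefix='0' (no match yet)
Bit 5: prefix='01' (no match yet)
Bit 6: prefix='011' -> emit 'f', reset
Bit 7: prefix='0' (no match yet)
Bit 8: prefix='01' (no match yet)
Bit 9: prefix='011' -> emit 'f', reset

Answer: oiiff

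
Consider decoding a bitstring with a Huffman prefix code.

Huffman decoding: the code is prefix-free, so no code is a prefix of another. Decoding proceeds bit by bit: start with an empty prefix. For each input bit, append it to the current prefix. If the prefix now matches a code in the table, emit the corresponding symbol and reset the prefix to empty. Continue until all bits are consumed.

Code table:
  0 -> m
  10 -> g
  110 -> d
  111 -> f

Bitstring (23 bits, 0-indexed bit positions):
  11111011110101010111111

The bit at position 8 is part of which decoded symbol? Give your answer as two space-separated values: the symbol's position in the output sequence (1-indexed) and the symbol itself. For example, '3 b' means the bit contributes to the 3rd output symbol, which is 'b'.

Answer: 3 f

Derivation:
Bit 0: prefix='1' (no match yet)
Bit 1: prefix='11' (no match yet)
Bit 2: prefix='111' -> emit 'f', reset
Bit 3: prefix='1' (no match yet)
Bit 4: prefix='11' (no match yet)
Bit 5: prefix='110' -> emit 'd', reset
Bit 6: prefix='1' (no match yet)
Bit 7: prefix='11' (no match yet)
Bit 8: prefix='111' -> emit 'f', reset
Bit 9: prefix='1' (no match yet)
Bit 10: prefix='10' -> emit 'g', reset
Bit 11: prefix='1' (no match yet)
Bit 12: prefix='10' -> emit 'g', reset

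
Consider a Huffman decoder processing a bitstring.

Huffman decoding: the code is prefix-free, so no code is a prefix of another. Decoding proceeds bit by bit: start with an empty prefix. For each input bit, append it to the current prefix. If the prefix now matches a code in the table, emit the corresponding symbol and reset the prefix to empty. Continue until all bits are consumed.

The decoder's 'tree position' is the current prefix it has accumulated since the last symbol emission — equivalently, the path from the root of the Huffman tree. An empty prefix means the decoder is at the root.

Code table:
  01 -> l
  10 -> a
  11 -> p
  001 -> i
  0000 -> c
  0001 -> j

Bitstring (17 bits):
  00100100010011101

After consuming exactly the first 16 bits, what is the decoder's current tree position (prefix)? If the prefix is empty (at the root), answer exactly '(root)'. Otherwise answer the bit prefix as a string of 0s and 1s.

Bit 0: prefix='0' (no match yet)
Bit 1: prefix='00' (no match yet)
Bit 2: prefix='001' -> emit 'i', reset
Bit 3: prefix='0' (no match yet)
Bit 4: prefix='00' (no match yet)
Bit 5: prefix='001' -> emit 'i', reset
Bit 6: prefix='0' (no match yet)
Bit 7: prefix='00' (no match yet)
Bit 8: prefix='000' (no match yet)
Bit 9: prefix='0001' -> emit 'j', reset
Bit 10: prefix='0' (no match yet)
Bit 11: prefix='00' (no match yet)
Bit 12: prefix='001' -> emit 'i', reset
Bit 13: prefix='1' (no match yet)
Bit 14: prefix='11' -> emit 'p', reset
Bit 15: prefix='0' (no match yet)

Answer: 0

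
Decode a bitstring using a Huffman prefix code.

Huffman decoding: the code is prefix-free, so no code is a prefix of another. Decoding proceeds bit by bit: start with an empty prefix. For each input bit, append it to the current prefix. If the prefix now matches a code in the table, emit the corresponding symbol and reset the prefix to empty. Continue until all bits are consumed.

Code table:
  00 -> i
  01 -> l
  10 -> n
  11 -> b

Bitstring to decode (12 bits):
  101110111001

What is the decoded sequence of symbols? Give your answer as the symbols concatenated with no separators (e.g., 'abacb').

Answer: nbnbnl

Derivation:
Bit 0: prefix='1' (no match yet)
Bit 1: prefix='10' -> emit 'n', reset
Bit 2: prefix='1' (no match yet)
Bit 3: prefix='11' -> emit 'b', reset
Bit 4: prefix='1' (no match yet)
Bit 5: prefix='10' -> emit 'n', reset
Bit 6: prefix='1' (no match yet)
Bit 7: prefix='11' -> emit 'b', reset
Bit 8: prefix='1' (no match yet)
Bit 9: prefix='10' -> emit 'n', reset
Bit 10: prefix='0' (no match yet)
Bit 11: prefix='01' -> emit 'l', reset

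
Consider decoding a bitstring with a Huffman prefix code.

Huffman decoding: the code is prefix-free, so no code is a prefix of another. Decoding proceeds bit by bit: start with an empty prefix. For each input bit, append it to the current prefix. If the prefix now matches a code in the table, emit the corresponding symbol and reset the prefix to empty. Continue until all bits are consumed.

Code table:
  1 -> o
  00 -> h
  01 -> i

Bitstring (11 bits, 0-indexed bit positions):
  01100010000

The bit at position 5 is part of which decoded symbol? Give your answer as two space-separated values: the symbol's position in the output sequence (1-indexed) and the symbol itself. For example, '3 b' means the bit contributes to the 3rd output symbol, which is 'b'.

Answer: 4 i

Derivation:
Bit 0: prefix='0' (no match yet)
Bit 1: prefix='01' -> emit 'i', reset
Bit 2: prefix='1' -> emit 'o', reset
Bit 3: prefix='0' (no match yet)
Bit 4: prefix='00' -> emit 'h', reset
Bit 5: prefix='0' (no match yet)
Bit 6: prefix='01' -> emit 'i', reset
Bit 7: prefix='0' (no match yet)
Bit 8: prefix='00' -> emit 'h', reset
Bit 9: prefix='0' (no match yet)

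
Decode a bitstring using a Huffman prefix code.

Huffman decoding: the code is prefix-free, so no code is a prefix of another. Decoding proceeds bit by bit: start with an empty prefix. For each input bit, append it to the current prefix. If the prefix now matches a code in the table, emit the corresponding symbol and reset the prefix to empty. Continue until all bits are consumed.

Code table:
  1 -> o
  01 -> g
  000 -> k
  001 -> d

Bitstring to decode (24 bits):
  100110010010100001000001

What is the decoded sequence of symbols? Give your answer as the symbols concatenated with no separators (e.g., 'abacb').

Answer: ododdgkgkd

Derivation:
Bit 0: prefix='1' -> emit 'o', reset
Bit 1: prefix='0' (no match yet)
Bit 2: prefix='00' (no match yet)
Bit 3: prefix='001' -> emit 'd', reset
Bit 4: prefix='1' -> emit 'o', reset
Bit 5: prefix='0' (no match yet)
Bit 6: prefix='00' (no match yet)
Bit 7: prefix='001' -> emit 'd', reset
Bit 8: prefix='0' (no match yet)
Bit 9: prefix='00' (no match yet)
Bit 10: prefix='001' -> emit 'd', reset
Bit 11: prefix='0' (no match yet)
Bit 12: prefix='01' -> emit 'g', reset
Bit 13: prefix='0' (no match yet)
Bit 14: prefix='00' (no match yet)
Bit 15: prefix='000' -> emit 'k', reset
Bit 16: prefix='0' (no match yet)
Bit 17: prefix='01' -> emit 'g', reset
Bit 18: prefix='0' (no match yet)
Bit 19: prefix='00' (no match yet)
Bit 20: prefix='000' -> emit 'k', reset
Bit 21: prefix='0' (no match yet)
Bit 22: prefix='00' (no match yet)
Bit 23: prefix='001' -> emit 'd', reset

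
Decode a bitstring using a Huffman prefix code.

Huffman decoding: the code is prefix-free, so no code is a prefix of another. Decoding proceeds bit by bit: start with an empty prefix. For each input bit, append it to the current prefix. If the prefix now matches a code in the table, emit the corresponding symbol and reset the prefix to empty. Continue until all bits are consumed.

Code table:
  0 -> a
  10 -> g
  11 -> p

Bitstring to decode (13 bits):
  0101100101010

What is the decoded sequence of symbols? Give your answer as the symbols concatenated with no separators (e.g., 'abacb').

Answer: agpaaggg

Derivation:
Bit 0: prefix='0' -> emit 'a', reset
Bit 1: prefix='1' (no match yet)
Bit 2: prefix='10' -> emit 'g', reset
Bit 3: prefix='1' (no match yet)
Bit 4: prefix='11' -> emit 'p', reset
Bit 5: prefix='0' -> emit 'a', reset
Bit 6: prefix='0' -> emit 'a', reset
Bit 7: prefix='1' (no match yet)
Bit 8: prefix='10' -> emit 'g', reset
Bit 9: prefix='1' (no match yet)
Bit 10: prefix='10' -> emit 'g', reset
Bit 11: prefix='1' (no match yet)
Bit 12: prefix='10' -> emit 'g', reset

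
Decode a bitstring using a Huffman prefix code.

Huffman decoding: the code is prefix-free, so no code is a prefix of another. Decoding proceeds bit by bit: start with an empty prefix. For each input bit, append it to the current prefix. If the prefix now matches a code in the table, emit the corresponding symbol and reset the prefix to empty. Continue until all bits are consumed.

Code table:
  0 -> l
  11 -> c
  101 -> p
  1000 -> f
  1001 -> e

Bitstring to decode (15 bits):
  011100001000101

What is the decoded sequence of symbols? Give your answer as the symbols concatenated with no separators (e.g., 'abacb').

Bit 0: prefix='0' -> emit 'l', reset
Bit 1: prefix='1' (no match yet)
Bit 2: prefix='11' -> emit 'c', reset
Bit 3: prefix='1' (no match yet)
Bit 4: prefix='10' (no match yet)
Bit 5: prefix='100' (no match yet)
Bit 6: prefix='1000' -> emit 'f', reset
Bit 7: prefix='0' -> emit 'l', reset
Bit 8: prefix='1' (no match yet)
Bit 9: prefix='10' (no match yet)
Bit 10: prefix='100' (no match yet)
Bit 11: prefix='1000' -> emit 'f', reset
Bit 12: prefix='1' (no match yet)
Bit 13: prefix='10' (no match yet)
Bit 14: prefix='101' -> emit 'p', reset

Answer: lcflfp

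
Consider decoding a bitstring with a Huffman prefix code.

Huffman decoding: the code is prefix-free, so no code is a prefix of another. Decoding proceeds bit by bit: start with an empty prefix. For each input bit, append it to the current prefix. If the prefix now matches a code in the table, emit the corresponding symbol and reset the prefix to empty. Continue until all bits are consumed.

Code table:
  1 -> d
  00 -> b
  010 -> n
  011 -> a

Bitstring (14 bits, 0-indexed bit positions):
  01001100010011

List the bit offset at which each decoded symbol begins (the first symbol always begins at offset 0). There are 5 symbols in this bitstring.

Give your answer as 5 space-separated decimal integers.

Bit 0: prefix='0' (no match yet)
Bit 1: prefix='01' (no match yet)
Bit 2: prefix='010' -> emit 'n', reset
Bit 3: prefix='0' (no match yet)
Bit 4: prefix='01' (no match yet)
Bit 5: prefix='011' -> emit 'a', reset
Bit 6: prefix='0' (no match yet)
Bit 7: prefix='00' -> emit 'b', reset
Bit 8: prefix='0' (no match yet)
Bit 9: prefix='01' (no match yet)
Bit 10: prefix='010' -> emit 'n', reset
Bit 11: prefix='0' (no match yet)
Bit 12: prefix='01' (no match yet)
Bit 13: prefix='011' -> emit 'a', reset

Answer: 0 3 6 8 11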